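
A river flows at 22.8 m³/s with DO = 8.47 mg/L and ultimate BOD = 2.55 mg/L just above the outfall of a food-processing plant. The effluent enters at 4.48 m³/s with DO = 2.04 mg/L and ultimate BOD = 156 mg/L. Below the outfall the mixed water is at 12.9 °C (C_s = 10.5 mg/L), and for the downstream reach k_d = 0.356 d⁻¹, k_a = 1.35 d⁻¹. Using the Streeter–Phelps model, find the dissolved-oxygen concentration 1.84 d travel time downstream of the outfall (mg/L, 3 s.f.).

DO ≈ 5.91 mg/L

Mixed DO = (22.8×8.47 + 4.48×2.04)/(22.8+4.48) = 202.3/27.28 = 7.414 mg/L.
Mixed L₀ = (22.8×2.55 + 4.48×156)/(27.28) = 757.0/27.28 = 27.75 mg/L.
Initial deficit D₀ = C_s − DO₀ = 10.5 − 7.414 = 3.086 mg/L.
D(1.84) = [0.356×27.75/(1.35−0.356)](e^(−0.356×1.84) − e^(−1.35×1.84)) + 3.086 e^(−1.35×1.84)
= 9.939 × (0.5194 − 0.08341) + 3.086 × 0.08341 = 4.591 mg/L.
DO = 10.5 − 4.591 = 5.909 mg/L.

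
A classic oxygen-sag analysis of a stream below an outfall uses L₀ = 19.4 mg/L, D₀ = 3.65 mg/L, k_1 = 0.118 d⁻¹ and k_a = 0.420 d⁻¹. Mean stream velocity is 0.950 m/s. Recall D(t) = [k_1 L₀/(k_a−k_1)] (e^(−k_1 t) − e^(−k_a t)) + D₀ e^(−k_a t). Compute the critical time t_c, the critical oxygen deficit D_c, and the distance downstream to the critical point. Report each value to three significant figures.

t_c ≈ 2.03 d; D_c ≈ 4.29 mg/L; x_c ≈ 167 km

With k_a/k_1 = 3.559 and 1 − D₀(k_a−k_1)/(k_1 L₀) = 0.5185,
t_c = ln(3.559 × 0.5185) / (0.420 − 0.118) = ln(1.845) / 0.3020 = 0.6127/0.3020 = 2.029 d.
D_c = (k_1/k_a) L₀ e^(−k_1 t_c) = (0.118/0.420) × 19.4 × e^(−0.118×2.029) = 0.2810 × 19.4 × 0.7871 = 4.290 mg/L.
x_c = v t_c = 0.950 m/s × 2.029 d × 86400 s/d = 166500 m ≈ 167 km.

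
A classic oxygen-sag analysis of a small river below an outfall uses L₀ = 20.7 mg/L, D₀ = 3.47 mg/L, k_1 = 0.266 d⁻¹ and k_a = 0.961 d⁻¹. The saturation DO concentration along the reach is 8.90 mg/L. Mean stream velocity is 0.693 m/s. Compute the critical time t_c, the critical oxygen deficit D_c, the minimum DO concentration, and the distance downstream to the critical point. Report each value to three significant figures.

At the critical point dD/dt = 0, so k_1 L₀ e^(−k_1 t) = k_a D. Substituting D(t) from the Streeter–Phelps equation and solving for t gives
t_c = ln[(k_a/k_1)(1 − D₀(k_a−k_1)/(k_1 L₀))] / (k_a−k_1).
Here k_a−k_1 = 0.6950 d⁻¹ and 1 − D₀(k_a−k_1)/(k_1 L₀) = 1 − 3.47×0.6950/(0.266×20.7) = 0.5620, so
t_c = ln(3.613 × 0.5620) / 0.6950 = 0.7082 / 0.6950 = 1.019 d.
L(t_c) = L₀ e^(−k_1 t_c) = 20.7 × 0.7626 = 15.79 mg/L, and at the critical point k_a D_c = k_1 L, so D_c = (0.266/0.961) × 15.79 = 4.369 mg/L.
Minimum DO = C_s − D_c = 8.90 − 4.369 = 4.531 mg/L.
x_c = v t_c = 0.693 m/s × 1.019 d × 86400 s/d = 61020 m ≈ 61.0 km.

t_c ≈ 1.02 d; D_c ≈ 4.37 mg/L; min DO ≈ 4.53 mg/L; x_c ≈ 61.0 km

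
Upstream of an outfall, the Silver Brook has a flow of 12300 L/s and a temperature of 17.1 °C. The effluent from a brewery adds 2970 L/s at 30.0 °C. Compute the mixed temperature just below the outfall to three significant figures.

19.6 °C

Flow-weighted mixing: C = (Q_r C_r + Q_w C_w)/(Q_r + Q_w)
= (12300×17.1 + 2970×30.0)/(12300 + 2970) = 299400/15270 = 19.61 °C.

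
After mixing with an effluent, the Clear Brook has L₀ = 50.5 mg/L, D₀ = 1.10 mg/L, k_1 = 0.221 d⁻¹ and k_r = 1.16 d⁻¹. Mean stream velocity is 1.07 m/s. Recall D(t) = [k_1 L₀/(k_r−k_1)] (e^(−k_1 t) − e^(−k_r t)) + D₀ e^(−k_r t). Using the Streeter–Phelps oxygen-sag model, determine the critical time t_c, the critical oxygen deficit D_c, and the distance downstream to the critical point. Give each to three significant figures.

t_c ≈ 1.66 d; D_c ≈ 6.66 mg/L; x_c ≈ 154 km

At the critical point dD/dt = 0, so k_1 L₀ e^(−k_1 t) = k_r D. Substituting D(t) from the Streeter–Phelps equation and solving for t gives
t_c = ln[(k_r/k_1)(1 − D₀(k_r−k_1)/(k_1 L₀))] / (k_r−k_1).
Here k_r−k_1 = 0.9390 d⁻¹ and 1 − D₀(k_r−k_1)/(k_1 L₀) = 1 − 1.10×0.9390/(0.221×50.5) = 0.9075, so
t_c = ln(5.249 × 0.9075) / 0.9390 = 1.561 / 0.9390 = 1.662 d.
D_c = (k_1/k_r) L₀ e^(−k_1 t_c) = (0.221/1.16) × 50.5 × e^(−0.221×1.662) = 0.1905 × 50.5 × 0.6926 = 6.663 mg/L.
x_c = v t_c = 1.07 m/s × 1.662 d × 86400 s/d = 153700 m ≈ 154 km.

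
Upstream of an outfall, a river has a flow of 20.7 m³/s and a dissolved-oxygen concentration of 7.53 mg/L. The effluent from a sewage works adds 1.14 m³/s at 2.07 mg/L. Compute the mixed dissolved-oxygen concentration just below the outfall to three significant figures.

Flow-weighted mixing: C = (Q_r C_r + Q_w C_w)/(Q_r + Q_w)
= (20.7×7.53 + 1.14×2.07)/(20.7 + 1.14) = 158.2/21.84 = 7.245 mg/L.

7.25 mg/L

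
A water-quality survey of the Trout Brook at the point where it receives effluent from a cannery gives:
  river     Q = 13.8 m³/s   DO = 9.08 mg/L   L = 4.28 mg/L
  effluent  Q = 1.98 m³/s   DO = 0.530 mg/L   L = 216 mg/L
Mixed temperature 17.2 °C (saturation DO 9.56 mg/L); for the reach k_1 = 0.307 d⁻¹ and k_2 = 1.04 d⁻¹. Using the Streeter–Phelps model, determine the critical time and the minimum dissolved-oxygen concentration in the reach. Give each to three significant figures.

Mixed DO = (13.8×9.08 + 1.98×0.530)/(13.8+1.98) = 126.4/15.78 = 8.007 mg/L.
Mixed L₀ = (13.8×4.28 + 1.98×216)/(15.78) = 486.7/15.78 = 30.85 mg/L.
Initial deficit D₀ = C_s − DO₀ = 9.56 − 8.007 = 1.553 mg/L.
t_c = (1/0.7330) ln[(1.04/0.307)(1 − 1.553×0.7330/(0.307×30.85))] = 1.364 × ln(2.980) = 1.490 d.
D_c = (0.307/1.04) × 30.85 × e^(−0.307×1.490) = 0.2952 × 30.85 × 0.6329 = 5.763 mg/L.
Minimum DO = 9.56 − 5.763 = 3.797 mg/L.

t_c ≈ 1.49 d; minimum DO ≈ 3.80 mg/L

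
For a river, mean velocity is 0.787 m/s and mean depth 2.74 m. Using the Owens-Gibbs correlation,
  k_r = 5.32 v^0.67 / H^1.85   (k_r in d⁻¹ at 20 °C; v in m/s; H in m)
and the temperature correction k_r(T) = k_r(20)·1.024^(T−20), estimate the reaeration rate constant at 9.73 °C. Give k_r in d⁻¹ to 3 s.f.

k_r(20) = 5.32 × 0.787^0.67 / 2.74^1.85 = 5.32 × 0.8517 / 6.454 = 0.7021 d⁻¹.
k_r(9.73) = 0.7021 × 1.024^(9.73−20) = 0.7021 × 0.7838 = 0.5503 d⁻¹.

k_r ≈ 0.550 d⁻¹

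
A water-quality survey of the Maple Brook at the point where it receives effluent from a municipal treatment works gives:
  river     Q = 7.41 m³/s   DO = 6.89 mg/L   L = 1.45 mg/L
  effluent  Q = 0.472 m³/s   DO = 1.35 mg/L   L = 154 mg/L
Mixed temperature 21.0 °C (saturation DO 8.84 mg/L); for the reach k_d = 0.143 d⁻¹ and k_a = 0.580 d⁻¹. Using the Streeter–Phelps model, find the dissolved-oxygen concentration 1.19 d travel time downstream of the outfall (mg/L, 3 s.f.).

DO ≈ 6.51 mg/L

Mixed DO = (7.41×6.89 + 0.472×1.35)/(7.41+0.472) = 51.69/7.882 = 6.558 mg/L.
Mixed L₀ = (7.41×1.45 + 0.472×154)/(7.882) = 83.43/7.882 = 10.59 mg/L.
Initial deficit D₀ = C_s − DO₀ = 8.84 − 6.558 = 2.282 mg/L.
D(1.19) = [0.143×10.59/(0.580−0.143)](e^(−0.143×1.19) − e^(−0.580×1.19)) + 2.282 e^(−0.580×1.19)
= 3.464 × (0.8435 − 0.5015) + 2.282 × 0.5015 = 2.329 mg/L.
DO = 8.84 − 2.329 = 6.511 mg/L.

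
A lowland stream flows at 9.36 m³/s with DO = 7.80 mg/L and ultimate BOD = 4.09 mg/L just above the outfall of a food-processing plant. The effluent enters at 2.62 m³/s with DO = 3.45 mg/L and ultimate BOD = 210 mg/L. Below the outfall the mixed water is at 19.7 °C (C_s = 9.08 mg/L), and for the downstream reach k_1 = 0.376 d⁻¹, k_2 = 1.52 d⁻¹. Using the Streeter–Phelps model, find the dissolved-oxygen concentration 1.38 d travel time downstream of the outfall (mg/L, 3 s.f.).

Mixed DO = (9.36×7.80 + 2.62×3.45)/(9.36+2.62) = 82.05/11.98 = 6.849 mg/L.
Mixed L₀ = (9.36×4.09 + 2.62×210)/(11.98) = 588.5/11.98 = 49.12 mg/L.
Initial deficit D₀ = C_s − DO₀ = 9.08 − 6.849 = 2.231 mg/L.
D(1.38) = [0.376×49.12/(1.52−0.376)](e^(−0.376×1.38) − e^(−1.52×1.38)) + 2.231 e^(−1.52×1.38)
= 16.15 × (0.5952 − 0.1228) + 2.231 × 0.1228 = 7.901 mg/L.
DO = 9.08 − 7.901 = 1.179 mg/L.

DO ≈ 1.18 mg/L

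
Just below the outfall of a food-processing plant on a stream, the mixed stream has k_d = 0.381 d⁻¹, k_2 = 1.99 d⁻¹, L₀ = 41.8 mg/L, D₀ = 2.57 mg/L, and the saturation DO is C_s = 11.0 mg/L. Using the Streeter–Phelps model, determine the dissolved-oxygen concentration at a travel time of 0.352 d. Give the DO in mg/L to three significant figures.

k_d L₀/(k_2−k_d) = 0.381×41.8/(1.99−0.381) = 15.93/1.609 = 9.898 mg/L.
e^(−k_d t) = e^(−0.381×0.3520) = 0.8745; e^(−k_2 t) = e^(−1.99×0.3520) = 0.4963.
D = 9.898 × (0.8745 − 0.4963) + 2.57 × 0.4963 = 3.743 + 1.276 = 5.018 mg/L.
DO = C_s − D = 11.0 − 5.018 = 5.982 mg/L.

DO ≈ 5.98 mg/L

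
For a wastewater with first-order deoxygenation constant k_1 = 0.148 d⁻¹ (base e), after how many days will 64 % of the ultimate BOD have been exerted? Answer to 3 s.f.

t ≈ 6.90 d

y/L₀ = 1 − e^(−k_1 t) = 0.64 ⇒ e^(−k_1 t) = 0.360
t = −ln(0.360) / 0.148 = 1.022 / 0.148 = 6.903 d.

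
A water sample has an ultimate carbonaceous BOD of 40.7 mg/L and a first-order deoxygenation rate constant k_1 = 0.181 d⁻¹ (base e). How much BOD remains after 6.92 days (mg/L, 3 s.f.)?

L_t = L₀ e^(−k_1 t) = 40.7 × e^(−0.181×6.92) = 40.7 × 0.2858 = 11.63 mg/L.

L ≈ 11.6 mg/L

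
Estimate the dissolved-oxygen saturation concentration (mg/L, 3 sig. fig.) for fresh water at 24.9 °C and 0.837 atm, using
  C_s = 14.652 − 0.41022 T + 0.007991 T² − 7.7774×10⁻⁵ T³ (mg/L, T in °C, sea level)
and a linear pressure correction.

C_s ≈ 6.86 mg/L

At sea level: C_s = 14.652 − 0.41022×24.9 + 0.007991×24.9² − 7.7774×10⁻⁵×24.9³ = 8.191 mg/L.
Pressure correction: C_s' = 8.191 × 0.837 = 6.856 mg/L.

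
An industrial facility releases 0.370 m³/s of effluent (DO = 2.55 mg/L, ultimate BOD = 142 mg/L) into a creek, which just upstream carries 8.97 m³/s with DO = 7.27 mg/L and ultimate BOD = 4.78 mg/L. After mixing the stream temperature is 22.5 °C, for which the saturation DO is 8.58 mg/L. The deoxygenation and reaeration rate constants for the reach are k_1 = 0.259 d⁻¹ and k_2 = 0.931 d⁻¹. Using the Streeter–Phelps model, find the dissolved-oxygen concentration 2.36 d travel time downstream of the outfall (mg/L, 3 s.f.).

DO ≈ 6.71 mg/L

Mixed DO = (8.97×7.27 + 0.370×2.55)/(8.97+0.370) = 66.16/9.340 = 7.083 mg/L.
Mixed L₀ = (8.97×4.78 + 0.370×142)/(9.340) = 95.42/9.340 = 10.22 mg/L.
Initial deficit D₀ = C_s − DO₀ = 8.58 − 7.083 = 1.497 mg/L.
D(2.36) = [0.259×10.22/(0.931−0.259)](e^(−0.259×2.36) − e^(−0.931×2.36)) + 1.497 e^(−0.931×2.36)
= 3.937 × (0.5427 − 0.1111) + 1.497 × 0.1111 = 1.866 mg/L.
DO = 8.58 − 1.866 = 6.714 mg/L.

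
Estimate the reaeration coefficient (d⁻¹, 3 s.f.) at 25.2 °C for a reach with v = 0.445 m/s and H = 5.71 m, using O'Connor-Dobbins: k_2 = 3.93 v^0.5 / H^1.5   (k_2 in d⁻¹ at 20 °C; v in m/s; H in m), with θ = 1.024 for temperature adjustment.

k_2 ≈ 0.217 d⁻¹

k_2(20) = 3.93 × 0.445^0.5 / 5.71^1.5 = 3.93 × 0.6671 / 13.64 = 0.1921 d⁻¹.
k_2(25.2) = 0.1921 × 1.024^(25.2−20) = 0.1921 × 1.131 = 0.2174 d⁻¹.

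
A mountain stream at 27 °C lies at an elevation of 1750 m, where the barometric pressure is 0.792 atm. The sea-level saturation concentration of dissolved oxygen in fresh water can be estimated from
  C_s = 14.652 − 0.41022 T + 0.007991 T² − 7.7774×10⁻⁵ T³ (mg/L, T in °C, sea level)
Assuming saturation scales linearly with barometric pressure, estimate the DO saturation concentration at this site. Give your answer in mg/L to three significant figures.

At sea level: C_s = 14.652 − 0.41022×27 + 0.007991×27² − 7.7774×10⁻⁵×27³ = 7.871 mg/L.
Pressure correction: C_s' = 7.871 × 0.792 = 6.234 mg/L.

C_s ≈ 6.23 mg/L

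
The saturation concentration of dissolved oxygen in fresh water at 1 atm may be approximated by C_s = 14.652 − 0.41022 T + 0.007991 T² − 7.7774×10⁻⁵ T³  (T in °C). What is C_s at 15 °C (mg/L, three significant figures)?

C_s ≈ 10.0 mg/L

C_s = 14.652 − 0.41022×15 + 0.007991×15² − 7.7774×10⁻⁵×15³ = 10.03 mg/L.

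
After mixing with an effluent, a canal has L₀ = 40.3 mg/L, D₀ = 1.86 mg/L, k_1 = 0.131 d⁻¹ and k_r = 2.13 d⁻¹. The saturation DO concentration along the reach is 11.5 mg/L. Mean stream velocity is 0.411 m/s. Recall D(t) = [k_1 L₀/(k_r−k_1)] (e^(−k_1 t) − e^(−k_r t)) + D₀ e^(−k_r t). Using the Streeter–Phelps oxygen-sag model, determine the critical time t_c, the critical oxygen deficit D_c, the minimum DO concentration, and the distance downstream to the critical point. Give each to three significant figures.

With k_r/k_1 = 16.26 and 1 − D₀(k_r−k_1)/(k_1 L₀) = 0.2957,
t_c = ln(16.26 × 0.2957) / (2.13 − 0.131) = ln(4.808) / 1.999 = 1.570/1.999 = 0.7856 d.
L(t_c) = L₀ e^(−k_1 t_c) = 40.3 × 0.9022 = 36.36 mg/L, and at the critical point k_r D_c = k_1 L, so D_c = (0.131/2.13) × 36.36 = 2.236 mg/L.
Minimum DO = C_s − D_c = 11.5 − 2.236 = 9.264 mg/L.
x_c = v t_c = 0.411 m/s × 0.7856 d × 86400 s/d = 27900 m ≈ 27.9 km.

t_c ≈ 0.786 d; D_c ≈ 2.24 mg/L; min DO ≈ 9.26 mg/L; x_c ≈ 27.9 km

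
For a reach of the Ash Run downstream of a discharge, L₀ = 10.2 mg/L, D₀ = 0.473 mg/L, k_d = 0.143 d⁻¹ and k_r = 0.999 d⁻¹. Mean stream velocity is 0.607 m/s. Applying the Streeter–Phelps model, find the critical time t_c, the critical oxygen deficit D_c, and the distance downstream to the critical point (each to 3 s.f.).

With k_r/k_d = 6.986 and 1 − D₀(k_r−k_d)/(k_d L₀) = 0.7224,
t_c = ln(6.986 × 0.7224) / (0.999 − 0.143) = ln(5.047) / 0.8560 = 1.619/0.8560 = 1.891 d.
D_c = (k_d/k_r) L₀ e^(−k_d t_c) = (0.143/0.999) × 10.2 × e^(−0.143×1.891) = 0.1431 × 10.2 × 0.7631 = 1.114 mg/L.
x_c = v t_c = 0.607 m/s × 1.891 d × 86400 s/d = 99180 m ≈ 99.2 km.

t_c ≈ 1.89 d; D_c ≈ 1.11 mg/L; x_c ≈ 99.2 km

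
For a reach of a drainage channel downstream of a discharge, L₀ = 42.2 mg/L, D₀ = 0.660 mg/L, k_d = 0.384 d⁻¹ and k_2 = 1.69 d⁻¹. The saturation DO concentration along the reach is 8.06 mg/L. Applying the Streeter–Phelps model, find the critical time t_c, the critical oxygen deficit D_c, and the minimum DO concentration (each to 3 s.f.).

t_c ≈ 1.09 d; D_c ≈ 6.30 mg/L; min DO ≈ 1.76 mg/L

t_c = [1/(k_2−k_d)] ln[(k_2/k_d)(1 − D₀(k_2−k_d)/(k_d L₀))]
= [1/(1.69−0.384)] ln[(1.69/0.384)(1 − 0.660×1.306/(0.384×42.2))]
= (1/1.306) ln[4.401 × 0.9468] = 0.7657 × ln(4.167) = 0.7657 × 1.427 = 1.093 d.
L(t_c) = L₀ e^(−k_d t_c) = 42.2 × 0.6573 = 27.74 mg/L, and at the critical point k_2 D_c = k_d L, so D_c = (0.384/1.69) × 27.74 = 6.303 mg/L.
Minimum DO = C_s − D_c = 8.06 − 6.303 = 1.757 mg/L.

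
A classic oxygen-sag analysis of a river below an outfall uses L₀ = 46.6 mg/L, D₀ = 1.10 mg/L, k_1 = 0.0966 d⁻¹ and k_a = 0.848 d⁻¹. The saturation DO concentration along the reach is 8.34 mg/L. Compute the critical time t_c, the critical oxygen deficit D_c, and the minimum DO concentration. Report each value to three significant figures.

At the critical point dD/dt = 0, so k_1 L₀ e^(−k_1 t) = k_a D. Substituting D(t) from the Streeter–Phelps equation and solving for t gives
t_c = ln[(k_a/k_1)(1 − D₀(k_a−k_1)/(k_1 L₀))] / (k_a−k_1).
Here k_a−k_1 = 0.7514 d⁻¹ and 1 − D₀(k_a−k_1)/(k_1 L₀) = 1 − 1.10×0.7514/(0.0966×46.6) = 0.8164, so
t_c = ln(8.778 × 0.8164) / 0.7514 = 1.969 / 0.7514 = 2.621 d.
L(t_c) = L₀ e^(−k_1 t_c) = 46.6 × 0.7763 = 36.18 mg/L, and at the critical point k_a D_c = k_1 L, so D_c = (0.0966/0.848) × 36.18 = 4.121 mg/L.
Minimum DO = C_s − D_c = 8.34 − 4.121 = 4.219 mg/L.

t_c ≈ 2.62 d; D_c ≈ 4.12 mg/L; min DO ≈ 4.22 mg/L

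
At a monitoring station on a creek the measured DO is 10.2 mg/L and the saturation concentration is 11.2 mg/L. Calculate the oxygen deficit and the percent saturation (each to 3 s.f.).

D = C_s − C = 11.2 − 10.2 = 1.00 mg/L.
% saturation = 10.2/11.2 × 100 = 91.1 %.

D ≈ 1.00 mg/L; 91.1 % saturation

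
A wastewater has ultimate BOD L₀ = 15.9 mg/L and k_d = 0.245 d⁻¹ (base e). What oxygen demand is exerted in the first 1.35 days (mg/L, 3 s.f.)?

y_t = L₀(1 − e^(−k_d t)) = 15.9 × (1 − e^(−0.245×1.35))
= 15.9 × (1 − 0.7184) = 15.9 × 0.2816 = 4.478 mg/L.

y ≈ 4.48 mg/L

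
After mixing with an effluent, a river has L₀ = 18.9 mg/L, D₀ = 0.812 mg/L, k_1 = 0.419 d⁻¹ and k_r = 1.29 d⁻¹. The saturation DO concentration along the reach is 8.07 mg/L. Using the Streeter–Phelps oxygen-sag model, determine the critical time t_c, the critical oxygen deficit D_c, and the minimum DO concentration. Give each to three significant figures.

t_c = [1/(k_r−k_1)] ln[(k_r/k_1)(1 − D₀(k_r−k_1)/(k_1 L₀))]
= [1/(1.29−0.419)] ln[(1.29/0.419)(1 − 0.812×0.8710/(0.419×18.9))]
= (1/0.8710) ln[3.079 × 0.9107] = 1.148 × ln(2.804) = 1.148 × 1.031 = 1.184 d.
L(t_c) = L₀ e^(−k_1 t_c) = 18.9 × 0.6090 = 11.51 mg/L, and at the critical point k_r D_c = k_1 L, so D_c = (0.419/1.29) × 11.51 = 3.738 mg/L.
Minimum DO = C_s − D_c = 8.07 − 3.738 = 4.332 mg/L.

t_c ≈ 1.18 d; D_c ≈ 3.74 mg/L; min DO ≈ 4.33 mg/L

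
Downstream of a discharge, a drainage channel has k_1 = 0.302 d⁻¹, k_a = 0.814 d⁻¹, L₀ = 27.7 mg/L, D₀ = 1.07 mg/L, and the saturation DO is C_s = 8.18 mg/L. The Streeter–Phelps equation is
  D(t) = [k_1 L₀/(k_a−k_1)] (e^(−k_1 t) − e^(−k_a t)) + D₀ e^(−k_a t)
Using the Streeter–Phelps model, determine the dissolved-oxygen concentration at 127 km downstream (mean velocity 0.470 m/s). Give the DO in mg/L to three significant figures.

Travel time t = x/v = 127 km / (0.470 m/s) = 127000 m / 0.470 m/s = 270200 s = 3.127 d.
k_1 L₀/(k_a−k_1) = 0.302×27.7/(0.814−0.302) = 8.365/0.5120 = 16.34 mg/L.
e^(−k_1 t) = e^(−0.302×3.127) = 0.3889; e^(−k_a t) = e^(−0.814×3.127) = 0.07841.
D = 16.34 × (0.3889 − 0.07841) + 1.07 × 0.07841 = 5.073 + 0.08390 = 5.156 mg/L.
DO = C_s − D = 8.18 − 5.156 = 3.024 mg/L.

DO ≈ 3.02 mg/L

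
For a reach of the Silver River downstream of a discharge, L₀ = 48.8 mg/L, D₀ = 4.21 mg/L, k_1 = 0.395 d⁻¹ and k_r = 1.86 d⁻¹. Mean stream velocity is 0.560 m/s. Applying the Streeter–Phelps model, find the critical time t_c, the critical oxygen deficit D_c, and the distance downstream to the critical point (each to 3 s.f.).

At the critical point dD/dt = 0, so k_1 L₀ e^(−k_1 t) = k_r D. Substituting D(t) from the Streeter–Phelps equation and solving for t gives
t_c = ln[(k_r/k_1)(1 − D₀(k_r−k_1)/(k_1 L₀))] / (k_r−k_1).
Here k_r−k_1 = 1.465 d⁻¹ and 1 − D₀(k_r−k_1)/(k_1 L₀) = 1 − 4.21×1.465/(0.395×48.8) = 0.6800, so
t_c = ln(4.709 × 0.6800) / 1.465 = 1.164 / 1.465 = 0.7944 d.
D_c = (k_1/k_r) L₀ e^(−k_1 t_c) = (0.395/1.86) × 48.8 × e^(−0.395×0.7944) = 0.2124 × 48.8 × 0.7307 = 7.572 mg/L.
x_c = v t_c = 0.560 m/s × 0.7944 d × 86400 s/d = 38440 m ≈ 38.4 km.

t_c ≈ 0.794 d; D_c ≈ 7.57 mg/L; x_c ≈ 38.4 km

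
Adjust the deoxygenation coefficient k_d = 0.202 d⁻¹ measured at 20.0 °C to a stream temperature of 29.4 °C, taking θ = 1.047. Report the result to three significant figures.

k_d(T₂) = k_d(T₁) · θ^(T₂−T₁) = 0.202 × 1.047^(29.4−20.0)
= 0.202 × 1.047^9.40 = 0.202 × 1.540 = 0.3111 d⁻¹.

k_d ≈ 0.311 d⁻¹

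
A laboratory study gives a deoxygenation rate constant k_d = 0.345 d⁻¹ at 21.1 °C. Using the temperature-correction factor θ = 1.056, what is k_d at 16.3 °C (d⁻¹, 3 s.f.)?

k_d ≈ 0.266 d⁻¹

k_d(T₂) = k_d(T₁) · θ^(T₂−T₁) = 0.345 × 1.056^(16.3−21.1)
= 0.345 × 1.056^-4.80 = 0.345 × 0.7699 = 0.2656 d⁻¹.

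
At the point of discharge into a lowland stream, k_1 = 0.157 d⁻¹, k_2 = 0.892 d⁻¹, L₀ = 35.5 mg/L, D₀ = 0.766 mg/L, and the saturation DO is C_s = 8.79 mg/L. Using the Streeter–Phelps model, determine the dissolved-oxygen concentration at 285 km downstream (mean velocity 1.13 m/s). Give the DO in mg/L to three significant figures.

Travel time t = x/v = 285 km / (1.13 m/s) = 285000 m / 1.13 m/s = 252200 s = 2.919 d.
k_1 L₀/(k_2−k_1) = 0.157×35.5/(0.892−0.157) = 5.574/0.7350 = 7.583 mg/L.
e^(−k_1 t) = e^(−0.157×2.919) = 0.6324; e^(−k_2 t) = e^(−0.892×2.919) = 0.07399.
D = 7.583 × (0.6324 − 0.07399) + 0.766 × 0.07399 = 4.234 + 0.05667 = 4.291 mg/L.
DO = C_s − D = 8.79 − 4.291 = 4.499 mg/L.

DO ≈ 4.50 mg/L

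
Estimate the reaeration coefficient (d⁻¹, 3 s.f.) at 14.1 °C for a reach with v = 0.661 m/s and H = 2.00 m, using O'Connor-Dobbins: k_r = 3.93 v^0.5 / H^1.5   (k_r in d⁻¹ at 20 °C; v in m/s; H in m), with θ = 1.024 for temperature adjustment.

k_r ≈ 0.982 d⁻¹

k_r(20) = 3.93 × 0.661^0.5 / 2.00^1.5 = 3.93 × 0.8130 / 2.828 = 1.130 d⁻¹.
k_r(14.1) = 1.130 × 1.024^(14.1−20) = 1.130 × 0.8694 = 0.9822 d⁻¹.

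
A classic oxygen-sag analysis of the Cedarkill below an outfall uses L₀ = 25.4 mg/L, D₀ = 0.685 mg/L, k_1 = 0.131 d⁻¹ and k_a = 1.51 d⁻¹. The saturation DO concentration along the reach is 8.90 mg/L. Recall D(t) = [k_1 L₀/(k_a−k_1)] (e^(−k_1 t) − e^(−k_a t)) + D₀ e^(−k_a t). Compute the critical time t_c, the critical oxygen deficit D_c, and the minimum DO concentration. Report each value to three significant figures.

At the critical point dD/dt = 0, so k_1 L₀ e^(−k_1 t) = k_a D. Substituting D(t) from the Streeter–Phelps equation and solving for t gives
t_c = ln[(k_a/k_1)(1 − D₀(k_a−k_1)/(k_1 L₀))] / (k_a−k_1).
Here k_a−k_1 = 1.379 d⁻¹ and 1 − D₀(k_a−k_1)/(k_1 L₀) = 1 − 0.685×1.379/(0.131×25.4) = 0.7161, so
t_c = ln(11.53 × 0.7161) / 1.379 = 2.111 / 1.379 = 1.531 d.
D_c = (k_1/k_a) L₀ e^(−k_1 t_c) = (0.131/1.51) × 25.4 × e^(−0.131×1.531) = 0.08675 × 25.4 × 0.8183 = 1.803 mg/L.
Minimum DO = C_s − D_c = 8.90 − 1.803 = 7.097 mg/L.

t_c ≈ 1.53 d; D_c ≈ 1.80 mg/L; min DO ≈ 7.10 mg/L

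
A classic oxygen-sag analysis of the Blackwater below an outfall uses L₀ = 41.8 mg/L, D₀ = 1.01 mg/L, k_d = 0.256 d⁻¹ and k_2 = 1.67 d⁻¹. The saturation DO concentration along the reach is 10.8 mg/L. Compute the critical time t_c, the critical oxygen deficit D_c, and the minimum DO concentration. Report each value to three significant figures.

At the critical point dD/dt = 0, so k_d L₀ e^(−k_d t) = k_2 D. Substituting D(t) from the Streeter–Phelps equation and solving for t gives
t_c = ln[(k_2/k_d)(1 − D₀(k_2−k_d)/(k_d L₀))] / (k_2−k_d).
Here k_2−k_d = 1.414 d⁻¹ and 1 − D₀(k_2−k_d)/(k_d L₀) = 1 − 1.01×1.414/(0.256×41.8) = 0.8665, so
t_c = ln(6.523 × 0.8665) / 1.414 = 1.732 / 1.414 = 1.225 d.
D_c = (k_d/k_2) L₀ e^(−k_d t_c) = (0.256/1.67) × 41.8 × e^(−0.256×1.225) = 0.1533 × 41.8 × 0.7308 = 4.683 mg/L.
Minimum DO = C_s − D_c = 10.8 − 4.683 = 6.117 mg/L.

t_c ≈ 1.23 d; D_c ≈ 4.68 mg/L; min DO ≈ 6.12 mg/L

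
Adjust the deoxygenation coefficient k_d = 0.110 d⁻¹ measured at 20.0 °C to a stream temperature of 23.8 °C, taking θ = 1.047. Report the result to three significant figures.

k_d ≈ 0.131 d⁻¹

k_d(T₂) = k_d(T₁) · θ^(T₂−T₁) = 0.110 × 1.047^(23.8−20.0)
= 0.110 × 1.047^3.80 = 0.110 × 1.191 = 0.1310 d⁻¹.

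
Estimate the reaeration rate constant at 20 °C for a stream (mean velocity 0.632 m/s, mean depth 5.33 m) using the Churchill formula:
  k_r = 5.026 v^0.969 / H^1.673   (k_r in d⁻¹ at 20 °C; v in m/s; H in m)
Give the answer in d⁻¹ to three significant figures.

k_r = 5.026 × 0.632^0.969 / 5.33^1.673 = 5.026 × 0.6411 / 16.44 = 0.1960 d⁻¹.

k_r ≈ 0.196 d⁻¹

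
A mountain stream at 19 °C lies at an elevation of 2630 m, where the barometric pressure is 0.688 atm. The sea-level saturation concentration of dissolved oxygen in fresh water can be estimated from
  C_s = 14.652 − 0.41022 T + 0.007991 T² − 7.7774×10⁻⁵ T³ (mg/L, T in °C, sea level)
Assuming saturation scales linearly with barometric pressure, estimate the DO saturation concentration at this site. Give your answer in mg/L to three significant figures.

C_s ≈ 6.34 mg/L

At sea level: C_s = 14.652 − 0.41022×19 + 0.007991×19² − 7.7774×10⁻⁵×19³ = 9.209 mg/L.
Pressure correction: C_s' = 9.209 × 0.688 = 6.336 mg/L.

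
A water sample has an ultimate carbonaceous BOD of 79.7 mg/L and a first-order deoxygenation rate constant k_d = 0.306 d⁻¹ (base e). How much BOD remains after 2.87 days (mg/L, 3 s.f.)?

L_t = L₀ e^(−k_d t) = 79.7 × e^(−0.306×2.87) = 79.7 × 0.4155 = 33.12 mg/L.

L ≈ 33.1 mg/L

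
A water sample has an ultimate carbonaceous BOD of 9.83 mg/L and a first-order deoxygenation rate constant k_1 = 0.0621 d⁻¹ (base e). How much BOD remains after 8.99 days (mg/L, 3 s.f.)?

L_t = L₀ e^(−k_1 t) = 9.83 × e^(−0.0621×8.99) = 9.83 × 0.5722 = 5.625 mg/L.

L ≈ 5.62 mg/L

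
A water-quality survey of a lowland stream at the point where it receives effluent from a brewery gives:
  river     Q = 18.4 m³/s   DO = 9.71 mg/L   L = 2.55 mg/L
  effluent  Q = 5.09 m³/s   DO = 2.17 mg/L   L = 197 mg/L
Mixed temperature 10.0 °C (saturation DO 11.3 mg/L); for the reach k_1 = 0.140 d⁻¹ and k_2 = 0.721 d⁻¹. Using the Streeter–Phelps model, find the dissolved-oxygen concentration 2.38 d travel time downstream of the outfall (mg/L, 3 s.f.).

Mixed DO = (18.4×9.71 + 5.09×2.17)/(18.4+5.09) = 189.7/23.49 = 8.076 mg/L.
Mixed L₀ = (18.4×2.55 + 5.09×197)/(23.49) = 1050/23.49 = 44.68 mg/L.
Initial deficit D₀ = C_s − DO₀ = 11.3 − 8.076 = 3.224 mg/L.
D(2.38) = [0.140×44.68/(0.721−0.140)](e^(−0.140×2.38) − e^(−0.721×2.38)) + 3.224 e^(−0.721×2.38)
= 10.77 × (0.7166 − 0.1798) + 3.224 × 0.1798 = 6.360 mg/L.
DO = 11.3 − 6.360 = 4.940 mg/L.

DO ≈ 4.94 mg/L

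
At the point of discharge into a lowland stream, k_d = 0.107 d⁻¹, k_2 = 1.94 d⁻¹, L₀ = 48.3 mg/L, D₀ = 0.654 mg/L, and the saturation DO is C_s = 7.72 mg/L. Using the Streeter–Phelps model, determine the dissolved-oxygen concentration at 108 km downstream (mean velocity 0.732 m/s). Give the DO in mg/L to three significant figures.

DO ≈ 5.45 mg/L

Travel time t = x/v = 108 km / (0.732 m/s) = 108000 m / 0.732 m/s = 147500 s = 1.708 d.
k_d L₀/(k_2−k_d) = 0.107×48.3/(1.94−0.107) = 5.168/1.833 = 2.819 mg/L.
e^(−k_d t) = e^(−0.107×1.708) = 0.8330; e^(−k_2 t) = e^(−1.94×1.708) = 0.03641.
D = 2.819 × (0.8330 − 0.03641) + 0.654 × 0.03641 = 2.246 + 0.02381 = 2.270 mg/L.
DO = C_s − D = 7.72 − 2.270 = 5.450 mg/L.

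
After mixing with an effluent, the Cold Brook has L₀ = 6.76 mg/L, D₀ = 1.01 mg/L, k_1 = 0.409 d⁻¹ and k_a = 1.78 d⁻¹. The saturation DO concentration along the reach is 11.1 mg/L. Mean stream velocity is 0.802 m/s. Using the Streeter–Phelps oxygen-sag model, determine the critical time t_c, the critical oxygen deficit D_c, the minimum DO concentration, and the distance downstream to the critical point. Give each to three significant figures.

t_c ≈ 0.566 d; D_c ≈ 1.23 mg/L; min DO ≈ 9.87 mg/L; x_c ≈ 39.2 km

With k_a/k_1 = 4.352 and 1 − D₀(k_a−k_1)/(k_1 L₀) = 0.4992,
t_c = ln(4.352 × 0.4992) / (1.78 − 0.409) = ln(2.172) / 1.371 = 0.7758/1.371 = 0.5659 d.
L(t_c) = L₀ e^(−k_1 t_c) = 6.76 × 0.7934 = 5.363 mg/L, and at the critical point k_a D_c = k_1 L, so D_c = (0.409/1.78) × 5.363 = 1.232 mg/L.
Minimum DO = C_s − D_c = 11.1 − 1.232 = 9.868 mg/L.
x_c = v t_c = 0.802 m/s × 0.5659 d × 86400 s/d = 39210 m ≈ 39.2 km.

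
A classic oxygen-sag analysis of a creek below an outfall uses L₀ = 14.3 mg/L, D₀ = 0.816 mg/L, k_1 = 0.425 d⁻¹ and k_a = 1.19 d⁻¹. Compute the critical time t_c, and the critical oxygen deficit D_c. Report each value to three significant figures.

t_c = [1/(k_a−k_1)] ln[(k_a/k_1)(1 − D₀(k_a−k_1)/(k_1 L₀))]
= [1/(1.19−0.425)] ln[(1.19/0.425)(1 − 0.816×0.7650/(0.425×14.3))]
= (1/0.7650) ln[2.800 × 0.8973] = 1.307 × ln(2.512) = 1.307 × 0.9212 = 1.204 d.
D_c = (k_1/k_a) L₀ e^(−k_1 t_c) = (0.425/1.19) × 14.3 × e^(−0.425×1.204) = 0.3571 × 14.3 × 0.5994 = 3.061 mg/L.

t_c ≈ 1.20 d; D_c ≈ 3.06 mg/L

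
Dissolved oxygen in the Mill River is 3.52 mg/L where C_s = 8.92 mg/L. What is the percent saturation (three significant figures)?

% saturation = C/C_s × 100 = 3.52/8.92 × 100 = 39.5 %.

39.5 % saturation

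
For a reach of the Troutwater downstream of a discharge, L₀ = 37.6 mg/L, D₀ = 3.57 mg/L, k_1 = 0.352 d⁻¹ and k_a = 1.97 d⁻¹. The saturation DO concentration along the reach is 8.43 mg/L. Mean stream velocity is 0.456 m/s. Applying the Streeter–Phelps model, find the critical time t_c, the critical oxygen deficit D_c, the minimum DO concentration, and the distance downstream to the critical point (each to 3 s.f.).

t_c ≈ 0.710 d; D_c ≈ 5.23 mg/L; min DO ≈ 3.20 mg/L; x_c ≈ 28.0 km

At the critical point dD/dt = 0, so k_1 L₀ e^(−k_1 t) = k_a D. Substituting D(t) from the Streeter–Phelps equation and solving for t gives
t_c = ln[(k_a/k_1)(1 − D₀(k_a−k_1)/(k_1 L₀))] / (k_a−k_1).
Here k_a−k_1 = 1.618 d⁻¹ and 1 − D₀(k_a−k_1)/(k_1 L₀) = 1 − 3.57×1.618/(0.352×37.6) = 0.5636, so
t_c = ln(5.597 × 0.5636) / 1.618 = 1.149 / 1.618 = 0.7099 d.
L(t_c) = L₀ e^(−k_1 t_c) = 37.6 × 0.7789 = 29.29 mg/L, and at the critical point k_a D_c = k_1 L, so D_c = (0.352/1.97) × 29.29 = 5.233 mg/L.
Minimum DO = C_s − D_c = 8.43 − 5.233 = 3.197 mg/L.
x_c = v t_c = 0.456 m/s × 0.7099 d × 86400 s/d = 27970 m ≈ 28.0 km.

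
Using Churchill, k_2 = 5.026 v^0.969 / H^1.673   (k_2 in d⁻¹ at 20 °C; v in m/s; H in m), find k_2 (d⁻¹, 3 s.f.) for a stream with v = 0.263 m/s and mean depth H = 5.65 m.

k_2 = 5.026 × 0.263^0.969 / 5.65^1.673 = 5.026 × 0.2741 / 18.12 = 0.07603 d⁻¹.

k_2 ≈ 0.0760 d⁻¹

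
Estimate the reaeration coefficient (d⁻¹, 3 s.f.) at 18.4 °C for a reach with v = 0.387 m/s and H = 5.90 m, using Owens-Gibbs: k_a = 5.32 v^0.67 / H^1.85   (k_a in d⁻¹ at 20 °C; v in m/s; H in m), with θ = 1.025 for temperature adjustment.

k_a(20) = 5.32 × 0.387^0.67 / 5.90^1.85 = 5.32 × 0.5294 / 26.67 = 0.1056 d⁻¹.
k_a(18.4) = 0.1056 × 1.025^(18.4−20) = 0.1056 × 0.9613 = 0.1015 d⁻¹.

k_a ≈ 0.101 d⁻¹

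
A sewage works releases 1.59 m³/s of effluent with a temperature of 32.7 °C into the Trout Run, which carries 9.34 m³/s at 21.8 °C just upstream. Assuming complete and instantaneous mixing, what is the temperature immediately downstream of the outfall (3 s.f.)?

23.4 °C

Flow-weighted mixing: C = (Q_r C_r + Q_w C_w)/(Q_r + Q_w)
= (9.34×21.8 + 1.59×32.7)/(9.34 + 1.59) = 255.6/10.93 = 23.39 °C.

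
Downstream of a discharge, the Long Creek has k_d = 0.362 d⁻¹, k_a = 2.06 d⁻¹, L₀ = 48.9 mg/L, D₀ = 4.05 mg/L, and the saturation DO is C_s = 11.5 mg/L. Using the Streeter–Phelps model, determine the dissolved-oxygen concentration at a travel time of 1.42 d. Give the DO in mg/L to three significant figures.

DO ≈ 5.61 mg/L

k_d L₀/(k_a−k_d) = 0.362×48.9/(2.06−0.362) = 17.70/1.698 = 10.43 mg/L.
e^(−k_d t) = e^(−0.362×1.420) = 0.5981; e^(−k_a t) = e^(−2.06×1.420) = 0.05365.
D = 10.43 × (0.5981 − 0.05365) + 4.05 × 0.05365 = 5.676 + 0.2173 = 5.893 mg/L.
DO = C_s − D = 11.5 − 5.893 = 5.607 mg/L.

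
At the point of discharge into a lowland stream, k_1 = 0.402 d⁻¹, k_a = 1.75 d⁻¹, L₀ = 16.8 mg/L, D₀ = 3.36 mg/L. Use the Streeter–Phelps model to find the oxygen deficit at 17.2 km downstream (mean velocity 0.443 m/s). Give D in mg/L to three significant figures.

D ≈ 3.43 mg/L

Travel time t = x/v = 17.2 km / (0.443 m/s) = 17200 m / 0.443 m/s = 38830 s = 0.4494 d.
k_1 L₀/(k_a−k_1) = 0.402×16.8/(1.75−0.402) = 6.754/1.348 = 5.010 mg/L.
e^(−k_1 t) = e^(−0.402×0.4494) = 0.8347; e^(−k_a t) = e^(−1.75×0.4494) = 0.4555.
D = 5.010 × (0.8347 − 0.4555) + 3.36 × 0.4555 = 1.900 + 1.530 = 3.430 mg/L.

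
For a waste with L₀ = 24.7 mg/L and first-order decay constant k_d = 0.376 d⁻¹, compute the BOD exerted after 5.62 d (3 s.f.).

y ≈ 21.7 mg/L

y_t = L₀(1 − e^(−k_d t)) = 24.7 × (1 − e^(−0.376×5.62))
= 24.7 × (1 − 0.1209) = 24.7 × 0.8791 = 21.71 mg/L.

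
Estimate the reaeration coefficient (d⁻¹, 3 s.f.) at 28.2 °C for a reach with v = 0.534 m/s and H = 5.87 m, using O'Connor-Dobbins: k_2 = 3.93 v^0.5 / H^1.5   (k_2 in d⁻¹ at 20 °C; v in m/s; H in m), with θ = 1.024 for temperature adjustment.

k_2(20) = 3.93 × 0.534^0.5 / 5.87^1.5 = 3.93 × 0.7308 / 14.22 = 0.2019 d⁻¹.
k_2(28.2) = 0.2019 × 1.024^(28.2−20) = 0.2019 × 1.215 = 0.2453 d⁻¹.

k_2 ≈ 0.245 d⁻¹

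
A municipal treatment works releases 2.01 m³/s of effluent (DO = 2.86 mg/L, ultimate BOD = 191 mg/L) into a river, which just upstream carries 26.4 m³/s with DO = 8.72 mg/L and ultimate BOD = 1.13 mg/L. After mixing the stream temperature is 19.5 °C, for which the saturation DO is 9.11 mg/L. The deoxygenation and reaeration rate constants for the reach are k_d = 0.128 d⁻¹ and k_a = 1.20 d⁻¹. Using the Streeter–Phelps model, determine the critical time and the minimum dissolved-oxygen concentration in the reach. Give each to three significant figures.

Mixed DO = (26.4×8.72 + 2.01×2.86)/(26.4+2.01) = 236.0/28.41 = 8.305 mg/L.
Mixed L₀ = (26.4×1.13 + 2.01×191)/(28.41) = 413.7/28.41 = 14.56 mg/L.
Initial deficit D₀ = C_s − DO₀ = 9.11 − 8.305 = 0.8046 mg/L.
t_c = (1/1.072) ln[(1.20/0.128)(1 − 0.8046×1.072/(0.128×14.56))] = 0.9328 × ln(5.037) = 1.508 d.
D_c = (0.128/1.20) × 14.56 × e^(−0.128×1.508) = 0.1067 × 14.56 × 0.8244 = 1.281 mg/L.
Minimum DO = 9.11 − 1.281 = 7.829 mg/L.

t_c ≈ 1.51 d; minimum DO ≈ 7.83 mg/L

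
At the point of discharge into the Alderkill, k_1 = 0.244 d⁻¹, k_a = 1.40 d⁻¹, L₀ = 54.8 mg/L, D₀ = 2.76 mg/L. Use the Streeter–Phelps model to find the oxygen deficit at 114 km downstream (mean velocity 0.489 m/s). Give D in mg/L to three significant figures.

D ≈ 5.79 mg/L

Travel time t = x/v = 114 km / (0.489 m/s) = 114000 m / 0.489 m/s = 233100 s = 2.698 d.
k_1 L₀/(k_a−k_1) = 0.244×54.8/(1.40−0.244) = 13.37/1.156 = 11.57 mg/L.
e^(−k_1 t) = e^(−0.244×2.698) = 0.5177; e^(−k_a t) = e^(−1.40×2.698) = 0.02288.
D = 11.57 × (0.5177 − 0.02288) + 2.76 × 0.02288 = 5.723 + 0.06315 = 5.787 mg/L.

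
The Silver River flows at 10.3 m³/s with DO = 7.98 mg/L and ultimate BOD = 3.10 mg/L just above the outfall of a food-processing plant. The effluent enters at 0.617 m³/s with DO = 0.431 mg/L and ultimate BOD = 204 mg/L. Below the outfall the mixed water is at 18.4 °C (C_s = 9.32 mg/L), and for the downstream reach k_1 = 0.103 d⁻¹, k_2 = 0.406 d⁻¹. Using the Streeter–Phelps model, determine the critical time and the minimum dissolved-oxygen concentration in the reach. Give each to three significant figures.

Mixed DO = (10.3×7.98 + 0.617×0.431)/(10.3+0.617) = 82.46/10.92 = 7.553 mg/L.
Mixed L₀ = (10.3×3.10 + 0.617×204)/(10.92) = 157.8/10.92 = 14.45 mg/L.
Initial deficit D₀ = C_s − DO₀ = 9.32 − 7.553 = 1.767 mg/L.
t_c = (1/0.3030) ln[(0.406/0.103)(1 − 1.767×0.3030/(0.103×14.45))] = 3.300 × ln(2.524) = 3.056 d.
D_c = (0.103/0.406) × 14.45 × e^(−0.103×3.056) = 0.2537 × 14.45 × 0.7299 = 2.677 mg/L.
Minimum DO = 9.32 − 2.677 = 6.643 mg/L.

t_c ≈ 3.06 d; minimum DO ≈ 6.64 mg/L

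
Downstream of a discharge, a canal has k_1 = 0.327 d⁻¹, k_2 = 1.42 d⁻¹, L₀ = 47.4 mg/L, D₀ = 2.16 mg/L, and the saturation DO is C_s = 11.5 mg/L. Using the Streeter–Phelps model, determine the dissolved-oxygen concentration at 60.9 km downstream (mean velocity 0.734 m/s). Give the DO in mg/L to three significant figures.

Travel time t = x/v = 60.9 km / (0.734 m/s) = 60900 m / 0.734 m/s = 82970 s = 0.9603 d.
k_1 L₀/(k_2−k_1) = 0.327×47.4/(1.42−0.327) = 15.50/1.093 = 14.18 mg/L.
e^(−k_1 t) = e^(−0.327×0.9603) = 0.7305; e^(−k_2 t) = e^(−1.42×0.9603) = 0.2557.
D = 14.18 × (0.7305 − 0.2557) + 2.16 × 0.2557 = 6.733 + 0.5524 = 7.285 mg/L.
DO = C_s − D = 11.5 − 7.285 = 4.215 mg/L.

DO ≈ 4.21 mg/L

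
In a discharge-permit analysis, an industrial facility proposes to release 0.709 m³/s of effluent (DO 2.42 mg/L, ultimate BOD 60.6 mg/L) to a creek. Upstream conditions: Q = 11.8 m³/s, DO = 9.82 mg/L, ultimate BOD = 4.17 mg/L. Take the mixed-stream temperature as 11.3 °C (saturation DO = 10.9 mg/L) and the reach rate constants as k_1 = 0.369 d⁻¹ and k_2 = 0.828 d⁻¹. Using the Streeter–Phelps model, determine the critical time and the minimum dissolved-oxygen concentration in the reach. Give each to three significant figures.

Mixed DO = (11.8×9.82 + 0.709×2.42)/(11.8+0.709) = 117.6/12.51 = 9.401 mg/L.
Mixed L₀ = (11.8×4.17 + 0.709×60.6)/(12.51) = 92.17/12.51 = 7.368 mg/L.
Initial deficit D₀ = C_s − DO₀ = 10.9 − 9.401 = 1.499 mg/L.
t_c = (1/0.4590) ln[(0.828/0.369)(1 − 1.499×0.4590/(0.369×7.368))] = 2.179 × ln(1.676) = 1.125 d.
D_c = (0.369/0.828) × 7.368 × e^(−0.369×1.125) = 0.4457 × 7.368 × 0.6603 = 2.168 mg/L.
Minimum DO = 10.9 − 2.168 = 8.732 mg/L.

t_c ≈ 1.12 d; minimum DO ≈ 8.73 mg/L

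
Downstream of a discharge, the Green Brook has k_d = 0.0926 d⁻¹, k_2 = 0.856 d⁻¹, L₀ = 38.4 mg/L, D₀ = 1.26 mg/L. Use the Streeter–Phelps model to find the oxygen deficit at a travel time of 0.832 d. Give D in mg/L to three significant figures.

D ≈ 2.65 mg/L

k_d L₀/(k_2−k_d) = 0.0926×38.4/(0.856−0.0926) = 3.556/0.7634 = 4.658 mg/L.
e^(−k_d t) = e^(−0.0926×0.8320) = 0.9258; e^(−k_2 t) = e^(−0.856×0.8320) = 0.4906.
D = 4.658 × (0.9258 − 0.4906) + 1.26 × 0.4906 = 2.028 + 0.6181 = 2.646 mg/L.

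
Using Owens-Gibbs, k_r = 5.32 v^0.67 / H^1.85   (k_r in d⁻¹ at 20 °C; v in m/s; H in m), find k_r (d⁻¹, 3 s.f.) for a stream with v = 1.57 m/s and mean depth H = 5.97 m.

k_r = 5.32 × 1.57^0.67 / 5.97^1.85 = 5.32 × 1.353 / 27.26 = 0.2640 d⁻¹.

k_r ≈ 0.264 d⁻¹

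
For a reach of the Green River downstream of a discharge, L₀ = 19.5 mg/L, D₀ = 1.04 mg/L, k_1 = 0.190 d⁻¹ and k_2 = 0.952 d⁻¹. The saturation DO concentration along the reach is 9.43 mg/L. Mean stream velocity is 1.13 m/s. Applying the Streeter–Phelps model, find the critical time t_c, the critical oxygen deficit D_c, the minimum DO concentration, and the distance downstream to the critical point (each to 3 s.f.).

t_c ≈ 1.80 d; D_c ≈ 2.77 mg/L; min DO ≈ 6.66 mg/L; x_c ≈ 176 km

At the critical point dD/dt = 0, so k_1 L₀ e^(−k_1 t) = k_2 D. Substituting D(t) from the Streeter–Phelps equation and solving for t gives
t_c = ln[(k_2/k_1)(1 − D₀(k_2−k_1)/(k_1 L₀))] / (k_2−k_1).
Here k_2−k_1 = 0.7620 d⁻¹ and 1 − D₀(k_2−k_1)/(k_1 L₀) = 1 − 1.04×0.7620/(0.190×19.5) = 0.7861, so
t_c = ln(5.011 × 0.7861) / 0.7620 = 1.371 / 0.7620 = 1.799 d.
L(t_c) = L₀ e^(−k_1 t_c) = 19.5 × 0.7105 = 13.85 mg/L, and at the critical point k_2 D_c = k_1 L, so D_c = (0.190/0.952) × 13.85 = 2.765 mg/L.
Minimum DO = C_s − D_c = 9.43 − 2.765 = 6.665 mg/L.
x_c = v t_c = 1.13 m/s × 1.799 d × 86400 s/d = 175600 m ≈ 176 km.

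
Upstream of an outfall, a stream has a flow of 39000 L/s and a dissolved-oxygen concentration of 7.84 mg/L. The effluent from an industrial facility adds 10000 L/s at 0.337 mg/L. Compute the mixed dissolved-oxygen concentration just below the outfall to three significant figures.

6.31 mg/L

Flow-weighted mixing: C = (Q_r C_r + Q_w C_w)/(Q_r + Q_w)
= (39000×7.84 + 10000×0.337)/(39000 + 10000) = 309100/49000 = 6.309 mg/L.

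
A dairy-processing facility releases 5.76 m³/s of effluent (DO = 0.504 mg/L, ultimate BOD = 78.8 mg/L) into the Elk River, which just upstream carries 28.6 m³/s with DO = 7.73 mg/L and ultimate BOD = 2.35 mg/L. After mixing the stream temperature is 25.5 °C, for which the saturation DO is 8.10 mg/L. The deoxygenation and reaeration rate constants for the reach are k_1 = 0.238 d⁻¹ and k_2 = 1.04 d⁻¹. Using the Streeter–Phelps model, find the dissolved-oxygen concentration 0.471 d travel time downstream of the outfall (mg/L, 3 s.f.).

DO ≈ 5.87 mg/L

Mixed DO = (28.6×7.73 + 5.76×0.504)/(28.6+5.76) = 224.0/34.36 = 6.519 mg/L.
Mixed L₀ = (28.6×2.35 + 5.76×78.8)/(34.36) = 521.1/34.36 = 15.17 mg/L.
Initial deficit D₀ = C_s − DO₀ = 8.10 − 6.519 = 1.581 mg/L.
D(0.471) = [0.238×15.17/(1.04−0.238)](e^(−0.238×0.471) − e^(−1.04×0.471)) + 1.581 e^(−1.04×0.471)
= 4.501 × (0.8940 − 0.6127) + 1.581 × 0.6127 = 2.235 mg/L.
DO = 8.10 − 2.235 = 5.865 mg/L.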